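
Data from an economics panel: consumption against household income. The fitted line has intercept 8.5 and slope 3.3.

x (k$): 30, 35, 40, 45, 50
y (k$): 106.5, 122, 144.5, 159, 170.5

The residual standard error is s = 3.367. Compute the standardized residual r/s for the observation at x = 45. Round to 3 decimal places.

ŷ = 8.5 + 3.3·45 = 157
r = 159 − 157 = 2
r/s = 2 / 3.367 = 0.594

0.594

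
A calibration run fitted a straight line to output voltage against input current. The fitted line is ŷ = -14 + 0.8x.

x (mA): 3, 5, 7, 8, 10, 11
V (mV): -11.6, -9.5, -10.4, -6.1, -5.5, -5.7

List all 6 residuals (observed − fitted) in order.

x=3: ŷ = -14 + 0.8·3 = -11.6; e = -11.6 − (-11.6) = 0
x=5: ŷ = -14 + 0.8·5 = -10; e = -9.5 − (-10) = 0.5
x=7: ŷ = -14 + 0.8·7 = -8.4; e = -10.4 − (-8.4) = -2
x=8: ŷ = -14 + 0.8·8 = -7.6; e = -6.1 − (-7.6) = 1.5
x=10: ŷ = -14 + 0.8·10 = -6; e = -5.5 − (-6) = 0.5
x=11: ŷ = -14 + 0.8·11 = -5.2; e = -5.7 − (-5.2) = -0.5

0, 0.5, -2, 1.5, 0.5, -0.5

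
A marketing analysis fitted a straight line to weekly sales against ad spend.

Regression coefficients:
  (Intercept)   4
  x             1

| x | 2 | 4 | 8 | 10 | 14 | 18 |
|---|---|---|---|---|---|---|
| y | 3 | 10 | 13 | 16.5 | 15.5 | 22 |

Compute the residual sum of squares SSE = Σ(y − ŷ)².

x=2: ŷ = 4 + 2 = 6; r = 3 − 6 = -3
x=4: ŷ = 4 + 4 = 8; r = 10 − 8 = 2
x=8: ŷ = 4 + 8 = 12; r = 13 − 12 = 1
x=10: ŷ = 4 + 10 = 14; r = 16.5 − 14 = 2.5
x=14: ŷ = 4 + 14 = 18; r = 15.5 − 18 = -2.5
x=18: ŷ = 4 + 18 = 22; r = 22 − 22 = 0
SSE = 9 + 4 + 1 + 6.25 + 6.25 + 0 = 26.5

SSE = 26.5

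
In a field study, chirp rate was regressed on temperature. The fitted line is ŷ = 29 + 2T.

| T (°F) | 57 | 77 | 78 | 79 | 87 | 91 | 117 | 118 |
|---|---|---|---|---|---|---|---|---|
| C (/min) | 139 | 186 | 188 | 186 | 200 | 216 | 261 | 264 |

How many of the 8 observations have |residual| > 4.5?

1

T=57: ŷ = 29 + 2·57 = 143; e = 139 − 143 = -4
T=77: ŷ = 29 + 2·77 = 183; e = 186 − 183 = 3
T=78: ŷ = 29 + 2·78 = 185; e = 188 − 185 = 3
T=79: ŷ = 29 + 2·79 = 187; e = 186 − 187 = -1
T=87: ŷ = 29 + 2·87 = 203; e = 200 − 203 = -3
T=91: ŷ = 29 + 2·91 = 211; e = 216 − 211 = 5
T=117: ŷ = 29 + 2·117 = 263; e = 261 − 263 = -2
T=118: ŷ = 29 + 2·118 = 265; e = 264 − 265 = -1
|e| > 4.5: T=91 (|e|=5) → 1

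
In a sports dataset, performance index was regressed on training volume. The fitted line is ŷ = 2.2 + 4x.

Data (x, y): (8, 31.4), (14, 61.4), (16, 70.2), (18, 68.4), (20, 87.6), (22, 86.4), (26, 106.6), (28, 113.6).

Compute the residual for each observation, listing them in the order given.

-2.8, 3.2, 4, -5.8, 5.4, -3.8, 0.4, -0.6

x=8: ŷ = 2.2 + 4·8 = 34.2; e = 31.4 − 34.2 = -2.8
x=14: ŷ = 2.2 + 4·14 = 58.2; e = 61.4 − 58.2 = 3.2
x=16: ŷ = 2.2 + 4·16 = 66.2; e = 70.2 − 66.2 = 4
x=18: ŷ = 2.2 + 4·18 = 74.2; e = 68.4 − 74.2 = -5.8
x=20: ŷ = 2.2 + 4·20 = 82.2; e = 87.6 − 82.2 = 5.4
x=22: ŷ = 2.2 + 4·22 = 90.2; e = 86.4 − 90.2 = -3.8
x=26: ŷ = 2.2 + 4·26 = 106.2; e = 106.6 − 106.2 = 0.4
x=28: ŷ = 2.2 + 4·28 = 114.2; e = 113.6 − 114.2 = -0.6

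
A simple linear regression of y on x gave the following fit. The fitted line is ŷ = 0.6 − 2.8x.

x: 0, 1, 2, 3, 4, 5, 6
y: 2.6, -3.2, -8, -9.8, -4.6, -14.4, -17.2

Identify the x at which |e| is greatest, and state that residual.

x = 4, e = 6

x=0: ŷ = 0.6 − 2.8·0 = 0.6; e = 2.6 − 0.6 = 2
x=1: ŷ = 0.6 − 2.8·1 = -2.2; e = -3.2 − (-2.2) = -1
x=2: ŷ = 0.6 − 2.8·2 = -5; e = -8 − (-5) = -3
x=3: ŷ = 0.6 − 2.8·3 = -7.8; e = -9.8 − (-7.8) = -2
x=4: ŷ = 0.6 − 2.8·4 = -10.6; e = -4.6 − (-10.6) = 6
x=5: ŷ = 0.6 − 2.8·5 = -13.4; e = -14.4 − (-13.4) = -1
x=6: ŷ = 0.6 − 2.8·6 = -16.2; e = -17.2 − (-16.2) = -1
Largest |e| is 6 at x = 4, residual 6.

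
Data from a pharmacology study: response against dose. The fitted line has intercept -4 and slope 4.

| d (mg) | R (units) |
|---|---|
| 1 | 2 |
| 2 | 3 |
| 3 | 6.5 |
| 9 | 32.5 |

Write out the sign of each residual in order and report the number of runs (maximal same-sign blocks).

d=1: R̂ = -4 + 4·1 = 0; e = 2 − 0 = 2
d=2: R̂ = -4 + 4·2 = 4; e = 3 − 4 = -1
d=3: R̂ = -4 + 4·3 = 8; e = 6.5 − 8 = -1.5
d=9: R̂ = -4 + 4·9 = 32; e = 32.5 − 32 = 0.5
Signs: + − − +
Runs: +×1, −×2, +×1 → 3

3 runs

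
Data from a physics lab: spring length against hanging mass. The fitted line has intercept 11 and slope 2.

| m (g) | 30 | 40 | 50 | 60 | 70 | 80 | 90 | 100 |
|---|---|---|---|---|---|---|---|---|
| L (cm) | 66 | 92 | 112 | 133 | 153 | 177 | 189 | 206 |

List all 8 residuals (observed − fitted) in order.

-5, 1, 1, 2, 2, 6, -2, -5

m=30: L̂ = 11 + 2·30 = 71; e = 66 − 71 = -5
m=40: L̂ = 11 + 2·40 = 91; e = 92 − 91 = 1
m=50: L̂ = 11 + 2·50 = 111; e = 112 − 111 = 1
m=60: L̂ = 11 + 2·60 = 131; e = 133 − 131 = 2
m=70: L̂ = 11 + 2·70 = 151; e = 153 − 151 = 2
m=80: L̂ = 11 + 2·80 = 171; e = 177 − 171 = 6
m=90: L̂ = 11 + 2·90 = 191; e = 189 − 191 = -2
m=100: L̂ = 11 + 2·100 = 211; e = 206 − 211 = -5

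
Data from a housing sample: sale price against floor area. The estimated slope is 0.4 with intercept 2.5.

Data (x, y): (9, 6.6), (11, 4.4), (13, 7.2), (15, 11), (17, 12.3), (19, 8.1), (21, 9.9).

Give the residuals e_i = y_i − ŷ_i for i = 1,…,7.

x=9: ŷ = 2.5 + 0.4·9 = 6.1; e = 6.6 − 6.1 = 0.5
x=11: ŷ = 2.5 + 0.4·11 = 6.9; e = 4.4 − 6.9 = -2.5
x=13: ŷ = 2.5 + 0.4·13 = 7.7; e = 7.2 − 7.7 = -0.5
x=15: ŷ = 2.5 + 0.4·15 = 8.5; e = 11 − 8.5 = 2.5
x=17: ŷ = 2.5 + 0.4·17 = 9.3; e = 12.3 − 9.3 = 3
x=19: ŷ = 2.5 + 0.4·19 = 10.1; e = 8.1 − 10.1 = -2
x=21: ŷ = 2.5 + 0.4·21 = 10.9; e = 9.9 − 10.9 = -1

0.5, -2.5, -0.5, 2.5, 3, -2, -1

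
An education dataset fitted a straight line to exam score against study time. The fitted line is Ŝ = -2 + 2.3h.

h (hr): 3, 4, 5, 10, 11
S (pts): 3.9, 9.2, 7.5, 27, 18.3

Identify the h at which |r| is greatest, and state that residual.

h=3: Ŝ = -2 + 2.3·3 = 4.9; r = 3.9 − 4.9 = -1
h=4: Ŝ = -2 + 2.3·4 = 7.2; r = 9.2 − 7.2 = 2
h=5: Ŝ = -2 + 2.3·5 = 9.5; r = 7.5 − 9.5 = -2
h=10: Ŝ = -2 + 2.3·10 = 21; r = 27 − 21 = 6
h=11: Ŝ = -2 + 2.3·11 = 23.3; r = 18.3 − 23.3 = -5
Largest |r| is 6 at h = 10, residual 6.

h = 10, r = 6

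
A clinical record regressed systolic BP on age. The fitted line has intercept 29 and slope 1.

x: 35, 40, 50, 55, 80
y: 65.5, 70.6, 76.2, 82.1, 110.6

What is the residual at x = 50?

r = -2.8

ŷ = 29 + 50 = 79
r = 76.2 − 79 = -2.8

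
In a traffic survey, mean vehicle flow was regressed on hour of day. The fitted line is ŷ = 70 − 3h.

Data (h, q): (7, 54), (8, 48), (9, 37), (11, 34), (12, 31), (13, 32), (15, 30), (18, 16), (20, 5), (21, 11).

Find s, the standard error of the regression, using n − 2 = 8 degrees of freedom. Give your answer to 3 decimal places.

s = 4.330

h=7: ŷ = 70 − 3·7 = 49; r = 54 − 49 = 5
h=8: ŷ = 70 − 3·8 = 46; r = 48 − 46 = 2
h=9: ŷ = 70 − 3·9 = 43; r = 37 − 43 = -6
h=11: ŷ = 70 − 3·11 = 37; r = 34 − 37 = -3
h=12: ŷ = 70 − 3·12 = 34; r = 31 − 34 = -3
h=13: ŷ = 70 − 3·13 = 31; r = 32 − 31 = 1
h=15: ŷ = 70 − 3·15 = 25; r = 30 − 25 = 5
h=18: ŷ = 70 − 3·18 = 16; r = 16 − 16 = 0
h=20: ŷ = 70 − 3·20 = 10; r = 5 − 10 = -5
h=21: ŷ = 70 − 3·21 = 7; r = 11 − 7 = 4
SSE = 25 + 4 + 36 + 9 + 9 + 1 + 25 + 0 + 25 + 16 = 150
s = √(150/8) = √18.75 ≈ 4.330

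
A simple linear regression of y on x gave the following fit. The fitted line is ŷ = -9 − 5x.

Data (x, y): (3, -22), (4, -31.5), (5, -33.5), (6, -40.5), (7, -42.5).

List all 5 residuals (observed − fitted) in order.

x=3: ŷ = -9 − 5·3 = -24; r = -22 − (-24) = 2
x=4: ŷ = -9 − 5·4 = -29; r = -31.5 − (-29) = -2.5
x=5: ŷ = -9 − 5·5 = -34; r = -33.5 − (-34) = 0.5
x=6: ŷ = -9 − 5·6 = -39; r = -40.5 − (-39) = -1.5
x=7: ŷ = -9 − 5·7 = -44; r = -42.5 − (-44) = 1.5

2, -2.5, 0.5, -1.5, 1.5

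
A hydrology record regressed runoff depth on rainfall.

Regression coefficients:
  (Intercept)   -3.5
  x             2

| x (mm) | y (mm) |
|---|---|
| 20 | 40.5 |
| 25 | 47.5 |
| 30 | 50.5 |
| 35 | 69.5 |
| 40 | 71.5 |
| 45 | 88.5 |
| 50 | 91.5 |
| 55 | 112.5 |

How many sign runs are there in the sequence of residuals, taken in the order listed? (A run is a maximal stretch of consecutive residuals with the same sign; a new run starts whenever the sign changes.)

7 runs

x=20: ŷ = -3.5 + 2·20 = 36.5; e = 40.5 − 36.5 = 4
x=25: ŷ = -3.5 + 2·25 = 46.5; e = 47.5 − 46.5 = 1
x=30: ŷ = -3.5 + 2·30 = 56.5; e = 50.5 − 56.5 = -6
x=35: ŷ = -3.5 + 2·35 = 66.5; e = 69.5 − 66.5 = 3
x=40: ŷ = -3.5 + 2·40 = 76.5; e = 71.5 − 76.5 = -5
x=45: ŷ = -3.5 + 2·45 = 86.5; e = 88.5 − 86.5 = 2
x=50: ŷ = -3.5 + 2·50 = 96.5; e = 91.5 − 96.5 = -5
x=55: ŷ = -3.5 + 2·55 = 106.5; e = 112.5 − 106.5 = 6
Signs: + + − + − + − +
Runs: +×2, −×1, +×1, −×1, +×1, −×1, +×1 → 7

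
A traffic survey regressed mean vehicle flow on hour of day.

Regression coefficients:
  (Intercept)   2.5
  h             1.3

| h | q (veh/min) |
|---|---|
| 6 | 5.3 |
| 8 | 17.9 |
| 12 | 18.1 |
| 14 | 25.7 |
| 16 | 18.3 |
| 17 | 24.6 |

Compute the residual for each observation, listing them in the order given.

h=6: ŷ = 2.5 + 1.3·6 = 10.3; e = 5.3 − 10.3 = -5
h=8: ŷ = 2.5 + 1.3·8 = 12.9; e = 17.9 − 12.9 = 5
h=12: ŷ = 2.5 + 1.3·12 = 18.1; e = 18.1 − 18.1 = 0
h=14: ŷ = 2.5 + 1.3·14 = 20.7; e = 25.7 − 20.7 = 5
h=16: ŷ = 2.5 + 1.3·16 = 23.3; e = 18.3 − 23.3 = -5
h=17: ŷ = 2.5 + 1.3·17 = 24.6; e = 24.6 − 24.6 = 0

-5, 5, 0, 5, -5, 0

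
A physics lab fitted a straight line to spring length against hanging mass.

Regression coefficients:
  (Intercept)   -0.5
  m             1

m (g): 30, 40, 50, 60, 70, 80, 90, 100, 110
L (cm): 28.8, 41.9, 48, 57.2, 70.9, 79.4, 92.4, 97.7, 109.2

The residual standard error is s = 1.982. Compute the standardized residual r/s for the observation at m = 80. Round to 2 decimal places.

ŷ = -0.5 + 80 = 79.5
r = 79.4 − 79.5 = -0.1
r/s = -0.1 / 1.982 = -0.05

-0.05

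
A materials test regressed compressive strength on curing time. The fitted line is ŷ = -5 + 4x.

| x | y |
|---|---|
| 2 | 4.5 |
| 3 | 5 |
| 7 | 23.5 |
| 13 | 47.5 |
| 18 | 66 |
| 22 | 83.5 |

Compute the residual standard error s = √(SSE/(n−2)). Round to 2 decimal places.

x=2: ŷ = -5 + 4·2 = 3; r = 4.5 − 3 = 1.5
x=3: ŷ = -5 + 4·3 = 7; r = 5 − 7 = -2
x=7: ŷ = -5 + 4·7 = 23; r = 23.5 − 23 = 0.5
x=13: ŷ = -5 + 4·13 = 47; r = 47.5 − 47 = 0.5
x=18: ŷ = -5 + 4·18 = 67; r = 66 − 67 = -1
x=22: ŷ = -5 + 4·22 = 83; r = 83.5 − 83 = 0.5
SSE = 2.25 + 4 + 0.25 + 0.25 + 1 + 0.25 = 8
s = √(8/4) = √2 ≈ 1.41

s = 1.41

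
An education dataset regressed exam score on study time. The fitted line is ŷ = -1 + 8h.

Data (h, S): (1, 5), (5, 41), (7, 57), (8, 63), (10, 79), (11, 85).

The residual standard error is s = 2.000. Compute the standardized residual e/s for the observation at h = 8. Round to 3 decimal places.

ŷ = -1 + 8·8 = 63
e = 63 − 63 = 0
e/s = 0 / 2.000 = 0.000

0.000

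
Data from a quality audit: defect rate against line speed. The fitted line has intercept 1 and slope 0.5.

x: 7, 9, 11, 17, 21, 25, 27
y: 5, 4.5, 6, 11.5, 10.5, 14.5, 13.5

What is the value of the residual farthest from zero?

x=7: ŷ = 1 + 0.5·7 = 4.5; e = 5 − 4.5 = 0.5
x=9: ŷ = 1 + 0.5·9 = 5.5; e = 4.5 − 5.5 = -1
x=11: ŷ = 1 + 0.5·11 = 6.5; e = 6 − 6.5 = -0.5
x=17: ŷ = 1 + 0.5·17 = 9.5; e = 11.5 − 9.5 = 2
x=21: ŷ = 1 + 0.5·21 = 11.5; e = 10.5 − 11.5 = -1
x=25: ŷ = 1 + 0.5·25 = 13.5; e = 14.5 − 13.5 = 1
x=27: ŷ = 1 + 0.5·27 = 14.5; e = 13.5 − 14.5 = -1
Largest |e| is 2 at x = 17, residual 2.

e = 2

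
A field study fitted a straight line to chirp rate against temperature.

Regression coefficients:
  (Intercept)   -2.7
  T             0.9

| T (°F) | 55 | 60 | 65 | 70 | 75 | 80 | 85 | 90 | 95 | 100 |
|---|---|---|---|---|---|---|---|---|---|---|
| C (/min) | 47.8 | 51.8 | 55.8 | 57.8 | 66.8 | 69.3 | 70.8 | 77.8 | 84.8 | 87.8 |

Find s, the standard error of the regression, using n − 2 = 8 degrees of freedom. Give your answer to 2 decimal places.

T=55: Ĉ = -2.7 + 0.9·55 = 46.8; e = 47.8 − 46.8 = 1
T=60: Ĉ = -2.7 + 0.9·60 = 51.3; e = 51.8 − 51.3 = 0.5
T=65: Ĉ = -2.7 + 0.9·65 = 55.8; e = 55.8 − 55.8 = 0
T=70: Ĉ = -2.7 + 0.9·70 = 60.3; e = 57.8 − 60.3 = -2.5
T=75: Ĉ = -2.7 + 0.9·75 = 64.8; e = 66.8 − 64.8 = 2
T=80: Ĉ = -2.7 + 0.9·80 = 69.3; e = 69.3 − 69.3 = 0
T=85: Ĉ = -2.7 + 0.9·85 = 73.8; e = 70.8 − 73.8 = -3
T=90: Ĉ = -2.7 + 0.9·90 = 78.3; e = 77.8 − 78.3 = -0.5
T=95: Ĉ = -2.7 + 0.9·95 = 82.8; e = 84.8 − 82.8 = 2
T=100: Ĉ = -2.7 + 0.9·100 = 87.3; e = 87.8 − 87.3 = 0.5
SSE = 1 + 0.25 + 0 + 6.25 + 4 + 0 + 9 + 0.25 + 4 + 0.25 = 25
s = √(25/8) = √3.125 ≈ 1.77

s = 1.77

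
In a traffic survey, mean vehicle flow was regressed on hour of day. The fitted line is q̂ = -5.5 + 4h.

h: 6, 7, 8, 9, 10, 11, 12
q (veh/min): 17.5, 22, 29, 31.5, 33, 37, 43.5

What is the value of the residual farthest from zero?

r = 2.5

h=6: q̂ = -5.5 + 4·6 = 18.5; r = 17.5 − 18.5 = -1
h=7: q̂ = -5.5 + 4·7 = 22.5; r = 22 − 22.5 = -0.5
h=8: q̂ = -5.5 + 4·8 = 26.5; r = 29 − 26.5 = 2.5
h=9: q̂ = -5.5 + 4·9 = 30.5; r = 31.5 − 30.5 = 1
h=10: q̂ = -5.5 + 4·10 = 34.5; r = 33 − 34.5 = -1.5
h=11: q̂ = -5.5 + 4·11 = 38.5; r = 37 − 38.5 = -1.5
h=12: q̂ = -5.5 + 4·12 = 42.5; r = 43.5 − 42.5 = 1
Largest |r| is 2.5 at h = 8, residual 2.5.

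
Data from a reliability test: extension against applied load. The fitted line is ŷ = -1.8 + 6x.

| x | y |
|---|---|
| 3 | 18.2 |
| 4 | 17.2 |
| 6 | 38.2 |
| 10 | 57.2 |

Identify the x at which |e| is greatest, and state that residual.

x = 4, e = -5

x=3: ŷ = -1.8 + 6·3 = 16.2; e = 18.2 − 16.2 = 2
x=4: ŷ = -1.8 + 6·4 = 22.2; e = 17.2 − 22.2 = -5
x=6: ŷ = -1.8 + 6·6 = 34.2; e = 38.2 − 34.2 = 4
x=10: ŷ = -1.8 + 6·10 = 58.2; e = 57.2 − 58.2 = -1
Largest |e| is 5 at x = 4, residual -5.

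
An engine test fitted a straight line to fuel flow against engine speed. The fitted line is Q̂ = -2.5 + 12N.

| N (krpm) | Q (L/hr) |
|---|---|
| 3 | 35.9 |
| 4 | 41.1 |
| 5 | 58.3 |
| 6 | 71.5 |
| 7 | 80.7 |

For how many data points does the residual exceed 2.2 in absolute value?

2

N=3: Q̂ = -2.5 + 12·3 = 33.5; r = 35.9 − 33.5 = 2.4
N=4: Q̂ = -2.5 + 12·4 = 45.5; r = 41.1 − 45.5 = -4.4
N=5: Q̂ = -2.5 + 12·5 = 57.5; r = 58.3 − 57.5 = 0.8
N=6: Q̂ = -2.5 + 12·6 = 69.5; r = 71.5 − 69.5 = 2
N=7: Q̂ = -2.5 + 12·7 = 81.5; r = 80.7 − 81.5 = -0.8
|r| > 2.2: N=3 (|r|=2.4), N=4 (|r|=4.4) → 2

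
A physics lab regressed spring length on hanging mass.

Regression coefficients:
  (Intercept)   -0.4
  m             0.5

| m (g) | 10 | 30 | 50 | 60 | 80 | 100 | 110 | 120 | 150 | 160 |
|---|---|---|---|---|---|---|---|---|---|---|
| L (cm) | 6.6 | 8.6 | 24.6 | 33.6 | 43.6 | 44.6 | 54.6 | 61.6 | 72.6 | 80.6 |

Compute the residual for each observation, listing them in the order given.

m=10: ŷ = -0.4 + 0.5·10 = 4.6; e = 6.6 − 4.6 = 2
m=30: ŷ = -0.4 + 0.5·30 = 14.6; e = 8.6 − 14.6 = -6
m=50: ŷ = -0.4 + 0.5·50 = 24.6; e = 24.6 − 24.6 = 0
m=60: ŷ = -0.4 + 0.5·60 = 29.6; e = 33.6 − 29.6 = 4
m=80: ŷ = -0.4 + 0.5·80 = 39.6; e = 43.6 − 39.6 = 4
m=100: ŷ = -0.4 + 0.5·100 = 49.6; e = 44.6 − 49.6 = -5
m=110: ŷ = -0.4 + 0.5·110 = 54.6; e = 54.6 − 54.6 = 0
m=120: ŷ = -0.4 + 0.5·120 = 59.6; e = 61.6 − 59.6 = 2
m=150: ŷ = -0.4 + 0.5·150 = 74.6; e = 72.6 − 74.6 = -2
m=160: ŷ = -0.4 + 0.5·160 = 79.6; e = 80.6 − 79.6 = 1

2, -6, 0, 4, 4, -5, 0, 2, -2, 1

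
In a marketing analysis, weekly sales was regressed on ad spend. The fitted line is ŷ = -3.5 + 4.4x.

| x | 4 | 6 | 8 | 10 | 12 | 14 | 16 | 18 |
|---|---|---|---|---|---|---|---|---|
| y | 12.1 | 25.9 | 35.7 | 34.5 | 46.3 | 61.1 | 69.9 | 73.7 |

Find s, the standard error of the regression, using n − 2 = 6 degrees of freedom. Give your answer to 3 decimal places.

s = 4.000

x=4: ŷ = -3.5 + 4.4·4 = 14.1; e = 12.1 − 14.1 = -2
x=6: ŷ = -3.5 + 4.4·6 = 22.9; e = 25.9 − 22.9 = 3
x=8: ŷ = -3.5 + 4.4·8 = 31.7; e = 35.7 − 31.7 = 4
x=10: ŷ = -3.5 + 4.4·10 = 40.5; e = 34.5 − 40.5 = -6
x=12: ŷ = -3.5 + 4.4·12 = 49.3; e = 46.3 − 49.3 = -3
x=14: ŷ = -3.5 + 4.4·14 = 58.1; e = 61.1 − 58.1 = 3
x=16: ŷ = -3.5 + 4.4·16 = 66.9; e = 69.9 − 66.9 = 3
x=18: ŷ = -3.5 + 4.4·18 = 75.7; e = 73.7 − 75.7 = -2
SSE = 4 + 9 + 16 + 36 + 9 + 9 + 9 + 4 = 96
s = √(96/6) = √16 ≈ 4.000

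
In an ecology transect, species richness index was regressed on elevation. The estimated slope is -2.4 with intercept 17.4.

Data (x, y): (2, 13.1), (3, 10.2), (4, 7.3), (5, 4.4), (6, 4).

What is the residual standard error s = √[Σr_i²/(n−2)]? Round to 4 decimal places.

x=2: ŷ = 17.4 − 2.4·2 = 12.6; r = 13.1 − 12.6 = 0.5
x=3: ŷ = 17.4 − 2.4·3 = 10.2; r = 10.2 − 10.2 = 0
x=4: ŷ = 17.4 − 2.4·4 = 7.8; r = 7.3 − 7.8 = -0.5
x=5: ŷ = 17.4 − 2.4·5 = 5.4; r = 4.4 − 5.4 = -1
x=6: ŷ = 17.4 − 2.4·6 = 3; r = 4 − 3 = 1
SSE = 0.25 + 0 + 0.25 + 1 + 1 = 2.5
s = √(2.5/3) = √0.833333 ≈ 0.9129

s = 0.9129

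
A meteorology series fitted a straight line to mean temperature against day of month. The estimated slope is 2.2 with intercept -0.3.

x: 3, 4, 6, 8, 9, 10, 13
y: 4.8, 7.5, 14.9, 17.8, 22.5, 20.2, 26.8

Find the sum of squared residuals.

x=3: ŷ = -0.3 + 2.2·3 = 6.3; r = 4.8 − 6.3 = -1.5
x=4: ŷ = -0.3 + 2.2·4 = 8.5; r = 7.5 − 8.5 = -1
x=6: ŷ = -0.3 + 2.2·6 = 12.9; r = 14.9 − 12.9 = 2
x=8: ŷ = -0.3 + 2.2·8 = 17.3; r = 17.8 − 17.3 = 0.5
x=9: ŷ = -0.3 + 2.2·9 = 19.5; r = 22.5 − 19.5 = 3
x=10: ŷ = -0.3 + 2.2·10 = 21.7; r = 20.2 − 21.7 = -1.5
x=13: ŷ = -0.3 + 2.2·13 = 28.3; r = 26.8 − 28.3 = -1.5
SSE = 2.25 + 1 + 4 + 0.25 + 9 + 2.25 + 2.25 = 21

SSE = 21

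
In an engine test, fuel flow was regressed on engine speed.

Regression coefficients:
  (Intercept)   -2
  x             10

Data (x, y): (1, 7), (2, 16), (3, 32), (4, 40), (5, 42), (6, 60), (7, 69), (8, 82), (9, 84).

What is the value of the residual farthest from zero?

x=1: ŷ = -2 + 10·1 = 8; r = 7 − 8 = -1
x=2: ŷ = -2 + 10·2 = 18; r = 16 − 18 = -2
x=3: ŷ = -2 + 10·3 = 28; r = 32 − 28 = 4
x=4: ŷ = -2 + 10·4 = 38; r = 40 − 38 = 2
x=5: ŷ = -2 + 10·5 = 48; r = 42 − 48 = -6
x=6: ŷ = -2 + 10·6 = 58; r = 60 − 58 = 2
x=7: ŷ = -2 + 10·7 = 68; r = 69 − 68 = 1
x=8: ŷ = -2 + 10·8 = 78; r = 82 − 78 = 4
x=9: ŷ = -2 + 10·9 = 88; r = 84 − 88 = -4
Largest |r| is 6 at x = 5, residual -6.

r = -6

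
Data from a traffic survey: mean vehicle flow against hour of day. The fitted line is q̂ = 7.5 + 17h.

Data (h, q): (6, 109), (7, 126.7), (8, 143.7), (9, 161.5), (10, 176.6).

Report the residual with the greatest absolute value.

r = 1

h=6: q̂ = 7.5 + 17·6 = 109.5; r = 109 − 109.5 = -0.5
h=7: q̂ = 7.5 + 17·7 = 126.5; r = 126.7 − 126.5 = 0.2
h=8: q̂ = 7.5 + 17·8 = 143.5; r = 143.7 − 143.5 = 0.2
h=9: q̂ = 7.5 + 17·9 = 160.5; r = 161.5 − 160.5 = 1
h=10: q̂ = 7.5 + 17·10 = 177.5; r = 176.6 − 177.5 = -0.9
Largest |r| is 1 at h = 9, residual 1.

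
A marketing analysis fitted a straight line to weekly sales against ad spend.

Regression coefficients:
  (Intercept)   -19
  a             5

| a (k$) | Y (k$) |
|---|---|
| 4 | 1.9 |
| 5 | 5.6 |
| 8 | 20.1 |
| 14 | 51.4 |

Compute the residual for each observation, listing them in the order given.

a=4: ŷ = -19 + 5·4 = 1; r = 1.9 − 1 = 0.9
a=5: ŷ = -19 + 5·5 = 6; r = 5.6 − 6 = -0.4
a=8: ŷ = -19 + 5·8 = 21; r = 20.1 − 21 = -0.9
a=14: ŷ = -19 + 5·14 = 51; r = 51.4 − 51 = 0.4

0.9, -0.4, -0.9, 0.4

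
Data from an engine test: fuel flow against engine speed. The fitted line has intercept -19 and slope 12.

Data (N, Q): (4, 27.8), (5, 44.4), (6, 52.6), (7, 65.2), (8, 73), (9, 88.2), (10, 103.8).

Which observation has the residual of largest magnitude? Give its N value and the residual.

N = 8, r = -4

N=4: Q̂ = -19 + 12·4 = 29; r = 27.8 − 29 = -1.2
N=5: Q̂ = -19 + 12·5 = 41; r = 44.4 − 41 = 3.4
N=6: Q̂ = -19 + 12·6 = 53; r = 52.6 − 53 = -0.4
N=7: Q̂ = -19 + 12·7 = 65; r = 65.2 − 65 = 0.2
N=8: Q̂ = -19 + 12·8 = 77; r = 73 − 77 = -4
N=9: Q̂ = -19 + 12·9 = 89; r = 88.2 − 89 = -0.8
N=10: Q̂ = -19 + 12·10 = 101; r = 103.8 − 101 = 2.8
Largest |r| is 4 at N = 8, residual -4.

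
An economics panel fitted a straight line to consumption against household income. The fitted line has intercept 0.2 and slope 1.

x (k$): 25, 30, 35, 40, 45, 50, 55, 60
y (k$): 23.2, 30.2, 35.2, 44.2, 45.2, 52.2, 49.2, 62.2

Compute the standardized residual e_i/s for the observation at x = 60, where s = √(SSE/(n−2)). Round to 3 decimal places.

0.612

x=25: ŷ = 0.2 + 25 = 25.2; e = 23.2 − 25.2 = -2
x=30: ŷ = 0.2 + 30 = 30.2; e = 30.2 − 30.2 = 0
x=35: ŷ = 0.2 + 35 = 35.2; e = 35.2 − 35.2 = 0
x=40: ŷ = 0.2 + 40 = 40.2; e = 44.2 − 40.2 = 4
x=45: ŷ = 0.2 + 45 = 45.2; e = 45.2 − 45.2 = 0
x=50: ŷ = 0.2 + 50 = 50.2; e = 52.2 − 50.2 = 2
x=55: ŷ = 0.2 + 55 = 55.2; e = 49.2 − 55.2 = -6
x=60: ŷ = 0.2 + 60 = 60.2; e = 62.2 − 60.2 = 2
SSE = 4 + 0 + 0 + 16 + 0 + 4 + 36 + 4 = 64
s = √(64/6) = 3.26599
e/s = 2 / 3.26599 = 0.612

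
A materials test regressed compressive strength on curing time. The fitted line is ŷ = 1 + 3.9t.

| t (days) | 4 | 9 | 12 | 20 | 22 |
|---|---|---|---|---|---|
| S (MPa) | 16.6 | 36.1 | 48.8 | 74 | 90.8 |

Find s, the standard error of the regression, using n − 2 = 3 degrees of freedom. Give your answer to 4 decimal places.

t=4: ŷ = 1 + 3.9·4 = 16.6; e = 16.6 − 16.6 = 0
t=9: ŷ = 1 + 3.9·9 = 36.1; e = 36.1 − 36.1 = 0
t=12: ŷ = 1 + 3.9·12 = 47.8; e = 48.8 − 47.8 = 1
t=20: ŷ = 1 + 3.9·20 = 79; e = 74 − 79 = -5
t=22: ŷ = 1 + 3.9·22 = 86.8; e = 90.8 − 86.8 = 4
SSE = 0 + 0 + 1 + 25 + 16 = 42
s = √(42/3) = √14 ≈ 3.7417

s = 3.7417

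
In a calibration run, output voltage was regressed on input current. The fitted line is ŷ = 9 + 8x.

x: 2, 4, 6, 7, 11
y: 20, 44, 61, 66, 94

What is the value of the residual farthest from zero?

x=2: ŷ = 9 + 8·2 = 25; r = 20 − 25 = -5
x=4: ŷ = 9 + 8·4 = 41; r = 44 − 41 = 3
x=6: ŷ = 9 + 8·6 = 57; r = 61 − 57 = 4
x=7: ŷ = 9 + 8·7 = 65; r = 66 − 65 = 1
x=11: ŷ = 9 + 8·11 = 97; r = 94 − 97 = -3
Largest |r| is 5 at x = 2, residual -5.

r = -5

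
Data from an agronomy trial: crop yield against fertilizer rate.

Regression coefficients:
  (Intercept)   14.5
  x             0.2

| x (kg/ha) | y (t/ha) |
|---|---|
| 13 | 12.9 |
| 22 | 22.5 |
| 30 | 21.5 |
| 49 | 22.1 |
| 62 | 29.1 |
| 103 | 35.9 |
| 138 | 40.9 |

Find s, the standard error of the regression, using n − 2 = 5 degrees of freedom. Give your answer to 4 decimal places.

x=13: ŷ = 14.5 + 0.2·13 = 17.1; r = 12.9 − 17.1 = -4.2
x=22: ŷ = 14.5 + 0.2·22 = 18.9; r = 22.5 − 18.9 = 3.6
x=30: ŷ = 14.5 + 0.2·30 = 20.5; r = 21.5 − 20.5 = 1
x=49: ŷ = 14.5 + 0.2·49 = 24.3; r = 22.1 − 24.3 = -2.2
x=62: ŷ = 14.5 + 0.2·62 = 26.9; r = 29.1 − 26.9 = 2.2
x=103: ŷ = 14.5 + 0.2·103 = 35.1; r = 35.9 − 35.1 = 0.8
x=138: ŷ = 14.5 + 0.2·138 = 42.1; r = 40.9 − 42.1 = -1.2
SSE = 17.64 + 12.96 + 1 + 4.84 + 4.84 + 0.64 + 1.44 = 43.36
s = √(43.36/5) = √8.672 ≈ 2.9448

s = 2.9448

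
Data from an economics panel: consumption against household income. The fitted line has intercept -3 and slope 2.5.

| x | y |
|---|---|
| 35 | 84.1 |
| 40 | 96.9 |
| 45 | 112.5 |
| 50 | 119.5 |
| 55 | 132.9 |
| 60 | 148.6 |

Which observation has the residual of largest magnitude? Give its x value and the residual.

x = 45, e = 3

x=35: ŷ = -3 + 2.5·35 = 84.5; e = 84.1 − 84.5 = -0.4
x=40: ŷ = -3 + 2.5·40 = 97; e = 96.9 − 97 = -0.1
x=45: ŷ = -3 + 2.5·45 = 109.5; e = 112.5 − 109.5 = 3
x=50: ŷ = -3 + 2.5·50 = 122; e = 119.5 − 122 = -2.5
x=55: ŷ = -3 + 2.5·55 = 134.5; e = 132.9 − 134.5 = -1.6
x=60: ŷ = -3 + 2.5·60 = 147; e = 148.6 − 147 = 1.6
Largest |e| is 3 at x = 45, residual 3.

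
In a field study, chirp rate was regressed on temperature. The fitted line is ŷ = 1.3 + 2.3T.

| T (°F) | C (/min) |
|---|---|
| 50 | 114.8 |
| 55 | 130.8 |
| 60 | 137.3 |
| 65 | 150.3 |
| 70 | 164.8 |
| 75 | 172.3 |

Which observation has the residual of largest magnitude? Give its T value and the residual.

T=50: ŷ = 1.3 + 2.3·50 = 116.3; r = 114.8 − 116.3 = -1.5
T=55: ŷ = 1.3 + 2.3·55 = 127.8; r = 130.8 − 127.8 = 3
T=60: ŷ = 1.3 + 2.3·60 = 139.3; r = 137.3 − 139.3 = -2
T=65: ŷ = 1.3 + 2.3·65 = 150.8; r = 150.3 − 150.8 = -0.5
T=70: ŷ = 1.3 + 2.3·70 = 162.3; r = 164.8 − 162.3 = 2.5
T=75: ŷ = 1.3 + 2.3·75 = 173.8; r = 172.3 − 173.8 = -1.5
Largest |r| is 3 at T = 55, residual 3.

T = 55, r = 3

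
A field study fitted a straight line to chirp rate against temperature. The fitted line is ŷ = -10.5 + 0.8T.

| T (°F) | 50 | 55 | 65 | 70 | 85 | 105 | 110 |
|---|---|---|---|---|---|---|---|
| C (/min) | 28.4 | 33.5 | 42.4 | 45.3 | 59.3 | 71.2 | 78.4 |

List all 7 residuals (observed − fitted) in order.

T=50: ŷ = -10.5 + 0.8·50 = 29.5; e = 28.4 − 29.5 = -1.1
T=55: ŷ = -10.5 + 0.8·55 = 33.5; e = 33.5 − 33.5 = 0
T=65: ŷ = -10.5 + 0.8·65 = 41.5; e = 42.4 − 41.5 = 0.9
T=70: ŷ = -10.5 + 0.8·70 = 45.5; e = 45.3 − 45.5 = -0.2
T=85: ŷ = -10.5 + 0.8·85 = 57.5; e = 59.3 − 57.5 = 1.8
T=105: ŷ = -10.5 + 0.8·105 = 73.5; e = 71.2 − 73.5 = -2.3
T=110: ŷ = -10.5 + 0.8·110 = 77.5; e = 78.4 − 77.5 = 0.9

-1.1, 0, 0.9, -0.2, 1.8, -2.3, 0.9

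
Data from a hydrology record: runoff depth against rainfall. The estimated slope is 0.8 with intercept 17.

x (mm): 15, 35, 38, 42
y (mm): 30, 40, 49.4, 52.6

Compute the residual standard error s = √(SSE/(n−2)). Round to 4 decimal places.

s = 4.1231

x=15: ŷ = 17 + 0.8·15 = 29; e = 30 − 29 = 1
x=35: ŷ = 17 + 0.8·35 = 45; e = 40 − 45 = -5
x=38: ŷ = 17 + 0.8·38 = 47.4; e = 49.4 − 47.4 = 2
x=42: ŷ = 17 + 0.8·42 = 50.6; e = 52.6 − 50.6 = 2
SSE = 1 + 25 + 4 + 4 = 34
s = √(34/2) = √17 ≈ 4.1231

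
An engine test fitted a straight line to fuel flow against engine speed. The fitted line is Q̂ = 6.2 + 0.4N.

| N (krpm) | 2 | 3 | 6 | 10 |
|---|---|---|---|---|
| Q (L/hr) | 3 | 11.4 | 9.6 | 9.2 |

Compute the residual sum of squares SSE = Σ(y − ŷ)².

SSE = 34

N=2: Q̂ = 6.2 + 0.4·2 = 7; e = 3 − 7 = -4
N=3: Q̂ = 6.2 + 0.4·3 = 7.4; e = 11.4 − 7.4 = 4
N=6: Q̂ = 6.2 + 0.4·6 = 8.6; e = 9.6 − 8.6 = 1
N=10: Q̂ = 6.2 + 0.4·10 = 10.2; e = 9.2 − 10.2 = -1
SSE = 16 + 16 + 1 + 1 = 34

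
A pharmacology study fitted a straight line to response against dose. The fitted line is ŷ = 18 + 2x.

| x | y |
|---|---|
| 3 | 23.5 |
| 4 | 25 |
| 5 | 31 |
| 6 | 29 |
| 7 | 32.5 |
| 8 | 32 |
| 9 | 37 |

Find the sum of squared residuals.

SSE = 16.5

x=3: ŷ = 18 + 2·3 = 24; e = 23.5 − 24 = -0.5
x=4: ŷ = 18 + 2·4 = 26; e = 25 − 26 = -1
x=5: ŷ = 18 + 2·5 = 28; e = 31 − 28 = 3
x=6: ŷ = 18 + 2·6 = 30; e = 29 − 30 = -1
x=7: ŷ = 18 + 2·7 = 32; e = 32.5 − 32 = 0.5
x=8: ŷ = 18 + 2·8 = 34; e = 32 − 34 = -2
x=9: ŷ = 18 + 2·9 = 36; e = 37 − 36 = 1
SSE = 0.25 + 1 + 9 + 1 + 0.25 + 4 + 1 = 16.5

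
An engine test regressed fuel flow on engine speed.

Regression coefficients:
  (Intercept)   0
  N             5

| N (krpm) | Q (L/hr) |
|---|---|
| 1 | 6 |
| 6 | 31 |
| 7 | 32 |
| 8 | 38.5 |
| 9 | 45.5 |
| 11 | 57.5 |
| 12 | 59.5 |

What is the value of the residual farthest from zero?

e = -3

N=1: ŷ = 5·1 = 5; e = 6 − 5 = 1
N=6: ŷ = 5·6 = 30; e = 31 − 30 = 1
N=7: ŷ = 5·7 = 35; e = 32 − 35 = -3
N=8: ŷ = 5·8 = 40; e = 38.5 − 40 = -1.5
N=9: ŷ = 5·9 = 45; e = 45.5 − 45 = 0.5
N=11: ŷ = 5·11 = 55; e = 57.5 − 55 = 2.5
N=12: ŷ = 5·12 = 60; e = 59.5 − 60 = -0.5
Largest |e| is 3 at N = 7, residual -3.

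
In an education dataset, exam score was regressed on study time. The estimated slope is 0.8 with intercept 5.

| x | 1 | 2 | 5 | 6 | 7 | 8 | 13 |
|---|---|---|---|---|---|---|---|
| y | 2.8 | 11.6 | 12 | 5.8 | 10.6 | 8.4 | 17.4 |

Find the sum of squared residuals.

x=1: ŷ = 5 + 0.8·1 = 5.8; r = 2.8 − 5.8 = -3
x=2: ŷ = 5 + 0.8·2 = 6.6; r = 11.6 − 6.6 = 5
x=5: ŷ = 5 + 0.8·5 = 9; r = 12 − 9 = 3
x=6: ŷ = 5 + 0.8·6 = 9.8; r = 5.8 − 9.8 = -4
x=7: ŷ = 5 + 0.8·7 = 10.6; r = 10.6 − 10.6 = 0
x=8: ŷ = 5 + 0.8·8 = 11.4; r = 8.4 − 11.4 = -3
x=13: ŷ = 5 + 0.8·13 = 15.4; r = 17.4 − 15.4 = 2
SSE = 9 + 25 + 9 + 16 + 0 + 9 + 4 = 72

SSE = 72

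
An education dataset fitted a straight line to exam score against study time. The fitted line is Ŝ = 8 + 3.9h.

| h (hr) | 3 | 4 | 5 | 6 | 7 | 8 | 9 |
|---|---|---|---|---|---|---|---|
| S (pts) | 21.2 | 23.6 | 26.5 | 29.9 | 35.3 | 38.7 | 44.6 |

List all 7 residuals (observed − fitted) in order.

h=3: Ŝ = 8 + 3.9·3 = 19.7; e = 21.2 − 19.7 = 1.5
h=4: Ŝ = 8 + 3.9·4 = 23.6; e = 23.6 − 23.6 = 0
h=5: Ŝ = 8 + 3.9·5 = 27.5; e = 26.5 − 27.5 = -1
h=6: Ŝ = 8 + 3.9·6 = 31.4; e = 29.9 − 31.4 = -1.5
h=7: Ŝ = 8 + 3.9·7 = 35.3; e = 35.3 − 35.3 = 0
h=8: Ŝ = 8 + 3.9·8 = 39.2; e = 38.7 − 39.2 = -0.5
h=9: Ŝ = 8 + 3.9·9 = 43.1; e = 44.6 − 43.1 = 1.5

1.5, 0, -1, -1.5, 0, -0.5, 1.5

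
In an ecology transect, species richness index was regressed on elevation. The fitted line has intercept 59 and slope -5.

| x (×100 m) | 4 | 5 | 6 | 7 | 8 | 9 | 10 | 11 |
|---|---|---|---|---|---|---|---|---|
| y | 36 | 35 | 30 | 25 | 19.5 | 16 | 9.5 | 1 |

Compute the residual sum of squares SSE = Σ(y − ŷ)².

x=4: ŷ = 59 − 5·4 = 39; e = 36 − 39 = -3
x=5: ŷ = 59 − 5·5 = 34; e = 35 − 34 = 1
x=6: ŷ = 59 − 5·6 = 29; e = 30 − 29 = 1
x=7: ŷ = 59 − 5·7 = 24; e = 25 − 24 = 1
x=8: ŷ = 59 − 5·8 = 19; e = 19.5 − 19 = 0.5
x=9: ŷ = 59 − 5·9 = 14; e = 16 − 14 = 2
x=10: ŷ = 59 − 5·10 = 9; e = 9.5 − 9 = 0.5
x=11: ŷ = 59 − 5·11 = 4; e = 1 − 4 = -3
SSE = 9 + 1 + 1 + 1 + 0.25 + 4 + 0.25 + 9 = 25.5

SSE = 25.5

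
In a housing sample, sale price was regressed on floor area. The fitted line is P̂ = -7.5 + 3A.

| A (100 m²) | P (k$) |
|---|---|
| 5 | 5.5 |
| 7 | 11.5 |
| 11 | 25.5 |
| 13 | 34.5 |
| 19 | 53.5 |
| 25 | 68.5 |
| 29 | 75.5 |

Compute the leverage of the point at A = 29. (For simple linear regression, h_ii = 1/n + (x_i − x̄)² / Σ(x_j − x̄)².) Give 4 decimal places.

Ā = (5 + 7 + 11 + 13 + 19 + 25 + 29)/7 = 15.5714
Σ(A − Ā)² = 111.755 + 73.4694 + 20.898 + 6.61224 + 11.7551 + 88.898 + 180.327 = 493.714
h = 1/7 + (13.4286)²/493.714 = 0.142857 + 0.365245 = 0.5081

h = 0.5081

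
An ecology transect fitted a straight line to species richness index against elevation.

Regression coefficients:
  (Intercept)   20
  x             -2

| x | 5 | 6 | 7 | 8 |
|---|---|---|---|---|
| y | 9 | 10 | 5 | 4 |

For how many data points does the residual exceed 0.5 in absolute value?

3

x=5: ŷ = 20 − 2·5 = 10; r = 9 − 10 = -1
x=6: ŷ = 20 − 2·6 = 8; r = 10 − 8 = 2
x=7: ŷ = 20 − 2·7 = 6; r = 5 − 6 = -1
x=8: ŷ = 20 − 2·8 = 4; r = 4 − 4 = 0
|r| > 0.5: x=5 (|r|=1), x=6 (|r|=2), x=7 (|r|=1) → 3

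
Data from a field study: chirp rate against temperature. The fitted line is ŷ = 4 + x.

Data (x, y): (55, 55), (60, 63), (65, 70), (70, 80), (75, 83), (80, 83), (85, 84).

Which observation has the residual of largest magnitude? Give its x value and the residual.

x = 70, r = 6

x=55: ŷ = 4 + 55 = 59; r = 55 − 59 = -4
x=60: ŷ = 4 + 60 = 64; r = 63 − 64 = -1
x=65: ŷ = 4 + 65 = 69; r = 70 − 69 = 1
x=70: ŷ = 4 + 70 = 74; r = 80 − 74 = 6
x=75: ŷ = 4 + 75 = 79; r = 83 − 79 = 4
x=80: ŷ = 4 + 80 = 84; r = 83 − 84 = -1
x=85: ŷ = 4 + 85 = 89; r = 84 − 89 = -5
Largest |r| is 6 at x = 70, residual 6.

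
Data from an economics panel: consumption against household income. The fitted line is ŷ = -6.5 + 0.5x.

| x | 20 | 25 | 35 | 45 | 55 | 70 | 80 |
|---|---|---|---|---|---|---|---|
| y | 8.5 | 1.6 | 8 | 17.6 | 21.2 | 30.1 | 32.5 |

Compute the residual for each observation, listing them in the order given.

x=20: ŷ = -6.5 + 0.5·20 = 3.5; e = 8.5 − 3.5 = 5
x=25: ŷ = -6.5 + 0.5·25 = 6; e = 1.6 − 6 = -4.4
x=35: ŷ = -6.5 + 0.5·35 = 11; e = 8 − 11 = -3
x=45: ŷ = -6.5 + 0.5·45 = 16; e = 17.6 − 16 = 1.6
x=55: ŷ = -6.5 + 0.5·55 = 21; e = 21.2 − 21 = 0.2
x=70: ŷ = -6.5 + 0.5·70 = 28.5; e = 30.1 − 28.5 = 1.6
x=80: ŷ = -6.5 + 0.5·80 = 33.5; e = 32.5 − 33.5 = -1

5, -4.4, -3, 1.6, 0.2, 1.6, -1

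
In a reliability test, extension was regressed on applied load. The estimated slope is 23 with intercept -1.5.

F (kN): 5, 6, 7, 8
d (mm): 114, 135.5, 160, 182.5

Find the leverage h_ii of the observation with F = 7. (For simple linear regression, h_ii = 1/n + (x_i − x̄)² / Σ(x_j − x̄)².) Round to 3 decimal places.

F̄ = (5 + 6 + 7 + 8)/4 = 6.5
Σ(F − F̄)² = 2.25 + 0.25 + 0.25 + 2.25 = 5
h = 1/4 + (0.5)²/5 = 0.25 + 0.05 = 0.300

h = 0.300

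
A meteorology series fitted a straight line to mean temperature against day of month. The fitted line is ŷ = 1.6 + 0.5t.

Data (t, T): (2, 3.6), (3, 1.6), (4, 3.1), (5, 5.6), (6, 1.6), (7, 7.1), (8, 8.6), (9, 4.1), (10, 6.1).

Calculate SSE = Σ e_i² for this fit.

SSE = 32

t=2: ŷ = 1.6 + 0.5·2 = 2.6; e = 3.6 − 2.6 = 1
t=3: ŷ = 1.6 + 0.5·3 = 3.1; e = 1.6 − 3.1 = -1.5
t=4: ŷ = 1.6 + 0.5·4 = 3.6; e = 3.1 − 3.6 = -0.5
t=5: ŷ = 1.6 + 0.5·5 = 4.1; e = 5.6 − 4.1 = 1.5
t=6: ŷ = 1.6 + 0.5·6 = 4.6; e = 1.6 − 4.6 = -3
t=7: ŷ = 1.6 + 0.5·7 = 5.1; e = 7.1 − 5.1 = 2
t=8: ŷ = 1.6 + 0.5·8 = 5.6; e = 8.6 − 5.6 = 3
t=9: ŷ = 1.6 + 0.5·9 = 6.1; e = 4.1 − 6.1 = -2
t=10: ŷ = 1.6 + 0.5·10 = 6.6; e = 6.1 − 6.6 = -0.5
SSE = 1 + 2.25 + 0.25 + 2.25 + 9 + 4 + 9 + 4 + 0.25 = 32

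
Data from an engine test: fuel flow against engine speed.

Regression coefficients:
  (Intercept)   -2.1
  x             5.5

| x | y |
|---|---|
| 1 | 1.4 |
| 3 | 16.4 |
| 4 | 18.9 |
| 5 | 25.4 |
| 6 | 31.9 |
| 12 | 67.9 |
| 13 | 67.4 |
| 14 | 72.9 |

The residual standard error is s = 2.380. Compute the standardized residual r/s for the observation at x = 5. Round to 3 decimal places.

0.000

ŷ = -2.1 + 5.5·5 = 25.4
r = 25.4 − 25.4 = 0
r/s = 0 / 2.380 = 0.000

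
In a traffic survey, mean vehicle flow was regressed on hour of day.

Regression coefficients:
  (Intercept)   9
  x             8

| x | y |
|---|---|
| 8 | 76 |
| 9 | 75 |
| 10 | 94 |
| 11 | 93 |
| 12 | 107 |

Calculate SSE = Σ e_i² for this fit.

SSE = 90

x=8: ŷ = 9 + 8·8 = 73; e = 76 − 73 = 3
x=9: ŷ = 9 + 8·9 = 81; e = 75 − 81 = -6
x=10: ŷ = 9 + 8·10 = 89; e = 94 − 89 = 5
x=11: ŷ = 9 + 8·11 = 97; e = 93 − 97 = -4
x=12: ŷ = 9 + 8·12 = 105; e = 107 − 105 = 2
SSE = 9 + 36 + 25 + 16 + 4 = 90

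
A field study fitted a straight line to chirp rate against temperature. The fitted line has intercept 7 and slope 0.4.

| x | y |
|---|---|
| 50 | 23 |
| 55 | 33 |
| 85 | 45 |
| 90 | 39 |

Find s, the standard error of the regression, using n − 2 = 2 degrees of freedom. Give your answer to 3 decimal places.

s = 5.657

x=50: ŷ = 7 + 0.4·50 = 27; r = 23 − 27 = -4
x=55: ŷ = 7 + 0.4·55 = 29; r = 33 − 29 = 4
x=85: ŷ = 7 + 0.4·85 = 41; r = 45 − 41 = 4
x=90: ŷ = 7 + 0.4·90 = 43; r = 39 − 43 = -4
SSE = 16 + 16 + 16 + 16 = 64
s = √(64/2) = √32 ≈ 5.657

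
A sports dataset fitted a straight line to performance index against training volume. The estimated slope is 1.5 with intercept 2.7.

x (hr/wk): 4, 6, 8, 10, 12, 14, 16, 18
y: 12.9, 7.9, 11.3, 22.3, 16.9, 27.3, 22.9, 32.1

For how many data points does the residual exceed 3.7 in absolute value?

x=4: ŷ = 2.7 + 1.5·4 = 8.7; r = 12.9 − 8.7 = 4.2
x=6: ŷ = 2.7 + 1.5·6 = 11.7; r = 7.9 − 11.7 = -3.8
x=8: ŷ = 2.7 + 1.5·8 = 14.7; r = 11.3 − 14.7 = -3.4
x=10: ŷ = 2.7 + 1.5·10 = 17.7; r = 22.3 − 17.7 = 4.6
x=12: ŷ = 2.7 + 1.5·12 = 20.7; r = 16.9 − 20.7 = -3.8
x=14: ŷ = 2.7 + 1.5·14 = 23.7; r = 27.3 − 23.7 = 3.6
x=16: ŷ = 2.7 + 1.5·16 = 26.7; r = 22.9 − 26.7 = -3.8
x=18: ŷ = 2.7 + 1.5·18 = 29.7; r = 32.1 − 29.7 = 2.4
|r| > 3.7: x=4 (|r|=4.2), x=6 (|r|=3.8), x=10 (|r|=4.6), x=12 (|r|=3.8), x=16 (|r|=3.8) → 5

5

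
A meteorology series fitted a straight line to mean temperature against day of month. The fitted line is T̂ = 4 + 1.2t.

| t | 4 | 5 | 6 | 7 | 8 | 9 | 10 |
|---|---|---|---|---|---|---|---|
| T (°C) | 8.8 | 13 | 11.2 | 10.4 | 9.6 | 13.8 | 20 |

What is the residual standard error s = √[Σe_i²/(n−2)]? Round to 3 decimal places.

s = 3.033

t=4: T̂ = 4 + 1.2·4 = 8.8; e = 8.8 − 8.8 = 0
t=5: T̂ = 4 + 1.2·5 = 10; e = 13 − 10 = 3
t=6: T̂ = 4 + 1.2·6 = 11.2; e = 11.2 − 11.2 = 0
t=7: T̂ = 4 + 1.2·7 = 12.4; e = 10.4 − 12.4 = -2
t=8: T̂ = 4 + 1.2·8 = 13.6; e = 9.6 − 13.6 = -4
t=9: T̂ = 4 + 1.2·9 = 14.8; e = 13.8 − 14.8 = -1
t=10: T̂ = 4 + 1.2·10 = 16; e = 20 − 16 = 4
SSE = 0 + 9 + 0 + 4 + 16 + 1 + 16 = 46
s = √(46/5) = √9.2 ≈ 3.033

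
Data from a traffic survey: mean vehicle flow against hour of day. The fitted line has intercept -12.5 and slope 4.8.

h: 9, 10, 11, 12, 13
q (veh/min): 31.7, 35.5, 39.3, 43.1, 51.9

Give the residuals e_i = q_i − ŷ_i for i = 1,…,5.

1, 0, -1, -2, 2

h=9: ŷ = -12.5 + 4.8·9 = 30.7; e = 31.7 − 30.7 = 1
h=10: ŷ = -12.5 + 4.8·10 = 35.5; e = 35.5 − 35.5 = 0
h=11: ŷ = -12.5 + 4.8·11 = 40.3; e = 39.3 − 40.3 = -1
h=12: ŷ = -12.5 + 4.8·12 = 45.1; e = 43.1 − 45.1 = -2
h=13: ŷ = -12.5 + 4.8·13 = 49.9; e = 51.9 − 49.9 = 2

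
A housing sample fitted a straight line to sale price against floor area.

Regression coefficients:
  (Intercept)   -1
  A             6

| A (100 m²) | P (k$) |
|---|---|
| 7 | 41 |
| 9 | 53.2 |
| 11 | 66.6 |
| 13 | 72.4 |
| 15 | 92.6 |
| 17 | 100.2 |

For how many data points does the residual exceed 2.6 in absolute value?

A=7: P̂ = -1 + 6·7 = 41; r = 41 − 41 = 0
A=9: P̂ = -1 + 6·9 = 53; r = 53.2 − 53 = 0.2
A=11: P̂ = -1 + 6·11 = 65; r = 66.6 − 65 = 1.6
A=13: P̂ = -1 + 6·13 = 77; r = 72.4 − 77 = -4.6
A=15: P̂ = -1 + 6·15 = 89; r = 92.6 − 89 = 3.6
A=17: P̂ = -1 + 6·17 = 101; r = 100.2 − 101 = -0.8
|r| > 2.6: A=13 (|r|=4.6), A=15 (|r|=3.6) → 2

2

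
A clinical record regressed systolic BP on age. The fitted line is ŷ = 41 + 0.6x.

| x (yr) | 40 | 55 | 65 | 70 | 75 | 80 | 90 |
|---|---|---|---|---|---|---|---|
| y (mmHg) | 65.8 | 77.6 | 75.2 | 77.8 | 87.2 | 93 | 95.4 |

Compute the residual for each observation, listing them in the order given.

0.8, 3.6, -4.8, -5.2, 1.2, 4, 0.4

x=40: ŷ = 41 + 0.6·40 = 65; r = 65.8 − 65 = 0.8
x=55: ŷ = 41 + 0.6·55 = 74; r = 77.6 − 74 = 3.6
x=65: ŷ = 41 + 0.6·65 = 80; r = 75.2 − 80 = -4.8
x=70: ŷ = 41 + 0.6·70 = 83; r = 77.8 − 83 = -5.2
x=75: ŷ = 41 + 0.6·75 = 86; r = 87.2 − 86 = 1.2
x=80: ŷ = 41 + 0.6·80 = 89; r = 93 − 89 = 4
x=90: ŷ = 41 + 0.6·90 = 95; r = 95.4 − 95 = 0.4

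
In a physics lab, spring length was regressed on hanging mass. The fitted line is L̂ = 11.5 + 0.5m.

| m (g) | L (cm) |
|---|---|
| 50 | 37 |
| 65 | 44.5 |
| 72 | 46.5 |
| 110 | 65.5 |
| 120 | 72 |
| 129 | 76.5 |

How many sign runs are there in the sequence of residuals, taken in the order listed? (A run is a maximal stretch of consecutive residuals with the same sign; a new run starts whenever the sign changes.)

m=50: L̂ = 11.5 + 0.5·50 = 36.5; e = 37 − 36.5 = 0.5
m=65: L̂ = 11.5 + 0.5·65 = 44; e = 44.5 − 44 = 0.5
m=72: L̂ = 11.5 + 0.5·72 = 47.5; e = 46.5 − 47.5 = -1
m=110: L̂ = 11.5 + 0.5·110 = 66.5; e = 65.5 − 66.5 = -1
m=120: L̂ = 11.5 + 0.5·120 = 71.5; e = 72 − 71.5 = 0.5
m=129: L̂ = 11.5 + 0.5·129 = 76; e = 76.5 − 76 = 0.5
Signs: + + − − + +
Runs: +×2, −×2, +×2 → 3

3 runs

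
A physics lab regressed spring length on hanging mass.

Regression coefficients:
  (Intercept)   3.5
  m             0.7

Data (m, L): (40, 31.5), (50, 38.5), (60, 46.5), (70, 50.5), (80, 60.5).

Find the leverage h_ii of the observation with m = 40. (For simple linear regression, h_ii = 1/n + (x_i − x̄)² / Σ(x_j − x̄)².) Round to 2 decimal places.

m̄ = (40 + 50 + 60 + 70 + 80)/5 = 60
Σ(m − m̄)² = 400 + 100 + 0 + 100 + 400 = 1000
h = 1/5 + (-20)²/1000 = 0.2 + 0.4 = 0.60

h = 0.60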